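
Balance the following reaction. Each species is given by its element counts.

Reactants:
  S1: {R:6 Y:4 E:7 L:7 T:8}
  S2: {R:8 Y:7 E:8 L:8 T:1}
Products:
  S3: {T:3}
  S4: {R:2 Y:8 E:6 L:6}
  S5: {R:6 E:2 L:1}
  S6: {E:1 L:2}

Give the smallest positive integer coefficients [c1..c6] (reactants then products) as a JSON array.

R: 1·6+4·8 = 38 | 4·0+4·2+5·6+5·0 = 38
Y: 1·4+4·7 = 32 | 4·0+4·8+5·0+5·0 = 32
E: 1·7+4·8 = 39 | 4·0+4·6+5·2+5·1 = 39
L: 1·7+4·8 = 39 | 4·0+4·6+5·1+5·2 = 39
T: 1·8+4·1 = 12 | 4·3+4·0+5·0+5·0 = 12
gcd(1,4,4,4,5,5) = 1

Coefficients: [1, 4, 4, 4, 5, 5]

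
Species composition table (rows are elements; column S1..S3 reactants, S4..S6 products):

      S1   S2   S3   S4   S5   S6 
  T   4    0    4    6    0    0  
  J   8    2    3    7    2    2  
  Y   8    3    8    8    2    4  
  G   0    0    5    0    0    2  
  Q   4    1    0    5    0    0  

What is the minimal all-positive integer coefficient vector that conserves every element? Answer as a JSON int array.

T: 4·4+4·0+2·4 = 24 | 4·6+4·0+5·0 = 24
J: 4·8+4·2+2·3 = 46 | 4·7+4·2+5·2 = 46
Y: 4·8+4·3+2·8 = 60 | 4·8+4·2+5·4 = 60
G: 4·0+4·0+2·5 = 10 | 4·0+4·0+5·2 = 10
Q: 4·4+4·1+2·0 = 20 | 4·5+4·0+5·0 = 20
gcd(4,4,2,4,4,5) = 1

Coefficients: [4, 4, 2, 4, 4, 5]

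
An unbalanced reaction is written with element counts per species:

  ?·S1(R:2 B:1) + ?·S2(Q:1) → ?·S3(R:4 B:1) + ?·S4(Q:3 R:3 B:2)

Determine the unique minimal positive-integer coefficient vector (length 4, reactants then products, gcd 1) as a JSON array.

Q: 5·0+6·1 = 6 | 1·0+2·3 = 6
R: 5·2+6·0 = 10 | 1·4+2·3 = 10
B: 5·1+6·0 = 5 | 1·1+2·2 = 5
gcd(5,6,1,2) = 1

Coefficients: [5, 6, 1, 2]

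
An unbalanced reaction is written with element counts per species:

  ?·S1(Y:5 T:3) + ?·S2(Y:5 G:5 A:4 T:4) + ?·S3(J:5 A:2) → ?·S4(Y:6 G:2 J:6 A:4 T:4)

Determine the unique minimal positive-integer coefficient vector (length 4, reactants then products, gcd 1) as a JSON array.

Coefficients: [4, 2, 6, 5]

Y: 4·5+2·5+6·0 = 30 | 5·6 = 30
G: 4·0+2·5+6·0 = 10 | 5·2 = 10
J: 4·0+2·0+6·5 = 30 | 5·6 = 30
A: 4·0+2·4+6·2 = 20 | 5·4 = 20
T: 4·3+2·4+6·0 = 20 | 5·4 = 20
gcd(4,2,6,5) = 1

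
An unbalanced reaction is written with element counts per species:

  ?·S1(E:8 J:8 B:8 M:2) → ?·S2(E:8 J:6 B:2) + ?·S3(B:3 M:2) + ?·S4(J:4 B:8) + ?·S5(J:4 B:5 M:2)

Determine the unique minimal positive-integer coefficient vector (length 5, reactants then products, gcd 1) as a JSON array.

E: 6·8 = 48 | 6·8+5·0+2·0+1·0 = 48
J: 6·8 = 48 | 6·6+5·0+2·4+1·4 = 48
B: 6·8 = 48 | 6·2+5·3+2·8+1·5 = 48
M: 6·2 = 12 | 6·0+5·2+2·0+1·2 = 12
gcd(6,6,5,2,1) = 1

Coefficients: [6, 6, 5, 2, 1]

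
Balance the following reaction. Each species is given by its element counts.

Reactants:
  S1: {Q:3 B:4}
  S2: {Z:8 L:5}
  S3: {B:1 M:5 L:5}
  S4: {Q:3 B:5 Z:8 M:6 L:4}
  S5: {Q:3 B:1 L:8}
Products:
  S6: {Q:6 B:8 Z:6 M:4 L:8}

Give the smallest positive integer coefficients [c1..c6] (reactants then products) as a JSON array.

Coefficients: [6, 2, 2, 1, 1, 4]

Q: 6·3+2·0+2·0+1·3+1·3 = 24 | 4·6 = 24
B: 6·4+2·0+2·1+1·5+1·1 = 32 | 4·8 = 32
Z: 6·0+2·8+2·0+1·8+1·0 = 24 | 4·6 = 24
M: 6·0+2·0+2·5+1·6+1·0 = 16 | 4·4 = 16
L: 6·0+2·5+2·5+1·4+1·8 = 32 | 4·8 = 32
gcd(6,2,2,1,1,4) = 1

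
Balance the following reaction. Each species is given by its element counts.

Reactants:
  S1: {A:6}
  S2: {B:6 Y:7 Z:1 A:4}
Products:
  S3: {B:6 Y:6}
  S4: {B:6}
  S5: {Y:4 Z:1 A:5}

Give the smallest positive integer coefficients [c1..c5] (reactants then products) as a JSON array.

B: 1·0+6·6 = 36 | 3·6+3·6+6·0 = 36
Y: 1·0+6·7 = 42 | 3·6+3·0+6·4 = 42
Z: 1·0+6·1 = 6 | 3·0+3·0+6·1 = 6
A: 1·6+6·4 = 30 | 3·0+3·0+6·5 = 30
gcd(1,6,3,3,6) = 1

Coefficients: [1, 6, 3, 3, 6]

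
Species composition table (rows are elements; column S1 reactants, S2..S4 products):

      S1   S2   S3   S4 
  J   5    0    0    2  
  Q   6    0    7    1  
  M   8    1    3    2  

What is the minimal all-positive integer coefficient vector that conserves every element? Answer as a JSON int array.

Coefficients: [2, 3, 1, 5]

J: 2·5 = 10 | 3·0+1·0+5·2 = 10
Q: 2·6 = 12 | 3·0+1·7+5·1 = 12
M: 2·8 = 16 | 3·1+1·3+5·2 = 16
gcd(2,3,1,5) = 1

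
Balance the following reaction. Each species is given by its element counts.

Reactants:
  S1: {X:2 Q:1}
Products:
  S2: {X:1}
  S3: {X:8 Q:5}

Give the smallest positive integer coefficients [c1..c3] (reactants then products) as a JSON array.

X: 5·2 = 10 | 2·1+1·8 = 10
Q: 5·1 = 5 | 2·0+1·5 = 5
gcd(5,2,1) = 1

Coefficients: [5, 2, 1]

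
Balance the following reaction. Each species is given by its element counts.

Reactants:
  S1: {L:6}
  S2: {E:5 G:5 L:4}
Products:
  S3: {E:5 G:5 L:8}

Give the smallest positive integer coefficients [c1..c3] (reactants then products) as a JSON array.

E: 2·0+3·5 = 15 | 3·5 = 15
G: 2·0+3·5 = 15 | 3·5 = 15
L: 2·6+3·4 = 24 | 3·8 = 24
gcd(2,3,3) = 1

Coefficients: [2, 3, 3]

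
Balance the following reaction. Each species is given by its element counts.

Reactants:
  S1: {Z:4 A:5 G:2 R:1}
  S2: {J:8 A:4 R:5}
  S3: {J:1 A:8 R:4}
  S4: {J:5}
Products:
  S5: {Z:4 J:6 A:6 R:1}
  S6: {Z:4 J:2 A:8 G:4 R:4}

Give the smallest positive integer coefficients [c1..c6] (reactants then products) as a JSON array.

Coefficients: [6, 1, 1, 3, 3, 3]

Z: 6·4+1·0+1·0+3·0 = 24 | 3·4+3·4 = 24
J: 6·0+1·8+1·1+3·5 = 24 | 3·6+3·2 = 24
A: 6·5+1·4+1·8+3·0 = 42 | 3·6+3·8 = 42
G: 6·2+1·0+1·0+3·0 = 12 | 3·0+3·4 = 12
R: 6·1+1·5+1·4+3·0 = 15 | 3·1+3·4 = 15
gcd(6,1,1,3,3,3) = 1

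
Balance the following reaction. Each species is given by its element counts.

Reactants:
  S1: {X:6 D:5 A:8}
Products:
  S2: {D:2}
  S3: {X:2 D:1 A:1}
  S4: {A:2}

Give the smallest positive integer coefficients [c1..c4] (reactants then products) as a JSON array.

Coefficients: [2, 2, 6, 5]

X: 2·6 = 12 | 2·0+6·2+5·0 = 12
D: 2·5 = 10 | 2·2+6·1+5·0 = 10
A: 2·8 = 16 | 2·0+6·1+5·2 = 16
gcd(2,2,6,5) = 1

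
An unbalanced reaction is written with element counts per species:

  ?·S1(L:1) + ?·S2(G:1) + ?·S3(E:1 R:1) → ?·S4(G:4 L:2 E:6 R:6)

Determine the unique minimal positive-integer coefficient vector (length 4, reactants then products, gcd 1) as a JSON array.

G: 2·0+4·1+6·0 = 4 | 1·4 = 4
L: 2·1+4·0+6·0 = 2 | 1·2 = 2
E: 2·0+4·0+6·1 = 6 | 1·6 = 6
R: 2·0+4·0+6·1 = 6 | 1·6 = 6
gcd(2,4,6,1) = 1

Coefficients: [2, 4, 6, 1]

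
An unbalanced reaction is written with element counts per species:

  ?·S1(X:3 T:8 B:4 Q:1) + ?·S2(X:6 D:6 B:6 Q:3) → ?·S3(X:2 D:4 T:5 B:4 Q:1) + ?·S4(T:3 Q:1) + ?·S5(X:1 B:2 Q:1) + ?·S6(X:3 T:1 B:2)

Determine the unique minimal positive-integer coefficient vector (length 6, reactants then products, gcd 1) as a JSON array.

X: 4·3+2·6 = 24 | 3·2+4·0+3·1+5·3 = 24
D: 4·0+2·6 = 12 | 3·4+4·0+3·0+5·0 = 12
T: 4·8+2·0 = 32 | 3·5+4·3+3·0+5·1 = 32
B: 4·4+2·6 = 28 | 3·4+4·0+3·2+5·2 = 28
Q: 4·1+2·3 = 10 | 3·1+4·1+3·1+5·0 = 10
gcd(4,2,3,4,3,5) = 1

Coefficients: [4, 2, 3, 4, 3, 5]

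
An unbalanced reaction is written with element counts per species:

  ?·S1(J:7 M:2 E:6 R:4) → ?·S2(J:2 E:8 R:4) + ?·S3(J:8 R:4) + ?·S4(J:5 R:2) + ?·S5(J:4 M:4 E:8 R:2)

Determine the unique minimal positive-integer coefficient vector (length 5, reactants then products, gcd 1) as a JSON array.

Coefficients: [4, 1, 1, 2, 2]

J: 4·7 = 28 | 1·2+1·8+2·5+2·4 = 28
M: 4·2 = 8 | 1·0+1·0+2·0+2·4 = 8
E: 4·6 = 24 | 1·8+1·0+2·0+2·8 = 24
R: 4·4 = 16 | 1·4+1·4+2·2+2·2 = 16
gcd(4,1,1,2,2) = 1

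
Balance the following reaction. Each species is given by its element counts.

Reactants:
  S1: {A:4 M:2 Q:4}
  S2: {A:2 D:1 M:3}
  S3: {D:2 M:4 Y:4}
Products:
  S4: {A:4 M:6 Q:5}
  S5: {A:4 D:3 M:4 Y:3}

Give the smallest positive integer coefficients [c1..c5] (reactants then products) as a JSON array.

Coefficients: [5, 6, 3, 4, 4]

A: 5·4+6·2+3·0 = 32 | 4·4+4·4 = 32
D: 5·0+6·1+3·2 = 12 | 4·0+4·3 = 12
M: 5·2+6·3+3·4 = 40 | 4·6+4·4 = 40
Y: 5·0+6·0+3·4 = 12 | 4·0+4·3 = 12
Q: 5·4+6·0+3·0 = 20 | 4·5+4·0 = 20
gcd(5,6,3,4,4) = 1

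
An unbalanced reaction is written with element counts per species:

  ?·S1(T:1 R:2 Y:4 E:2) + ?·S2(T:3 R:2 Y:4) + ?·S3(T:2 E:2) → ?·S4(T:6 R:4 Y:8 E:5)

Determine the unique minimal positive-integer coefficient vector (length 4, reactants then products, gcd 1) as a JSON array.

T: 5·1+3·3+5·2 = 24 | 4·6 = 24
R: 5·2+3·2+5·0 = 16 | 4·4 = 16
Y: 5·4+3·4+5·0 = 32 | 4·8 = 32
E: 5·2+3·0+5·2 = 20 | 4·5 = 20
gcd(5,3,5,4) = 1

Coefficients: [5, 3, 5, 4]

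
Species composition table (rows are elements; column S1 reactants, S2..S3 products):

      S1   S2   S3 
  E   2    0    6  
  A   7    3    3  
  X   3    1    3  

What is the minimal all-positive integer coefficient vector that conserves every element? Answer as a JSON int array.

Coefficients: [3, 6, 1]

E: 3·2 = 6 | 6·0+1·6 = 6
A: 3·7 = 21 | 6·3+1·3 = 21
X: 3·3 = 9 | 6·1+1·3 = 9
gcd(3,6,1) = 1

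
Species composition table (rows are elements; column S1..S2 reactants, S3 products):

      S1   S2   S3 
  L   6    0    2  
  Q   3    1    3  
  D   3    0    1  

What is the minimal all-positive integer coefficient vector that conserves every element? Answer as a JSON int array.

L: 1·6+6·0 = 6 | 3·2 = 6
Q: 1·3+6·1 = 9 | 3·3 = 9
D: 1·3+6·0 = 3 | 3·1 = 3
gcd(1,6,3) = 1

Coefficients: [1, 6, 3]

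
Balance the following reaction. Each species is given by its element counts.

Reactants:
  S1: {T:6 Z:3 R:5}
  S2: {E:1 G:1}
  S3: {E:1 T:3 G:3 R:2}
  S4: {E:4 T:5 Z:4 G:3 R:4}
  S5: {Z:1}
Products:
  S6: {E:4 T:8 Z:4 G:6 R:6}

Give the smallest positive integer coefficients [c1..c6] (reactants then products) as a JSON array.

E: 2·0+6·1+6·1+2·4+6·0 = 20 | 5·4 = 20
T: 2·6+6·0+6·3+2·5+6·0 = 40 | 5·8 = 40
Z: 2·3+6·0+6·0+2·4+6·1 = 20 | 5·4 = 20
G: 2·0+6·1+6·3+2·3+6·0 = 30 | 5·6 = 30
R: 2·5+6·0+6·2+2·4+6·0 = 30 | 5·6 = 30
gcd(2,6,6,2,6,5) = 1

Coefficients: [2, 6, 6, 2, 6, 5]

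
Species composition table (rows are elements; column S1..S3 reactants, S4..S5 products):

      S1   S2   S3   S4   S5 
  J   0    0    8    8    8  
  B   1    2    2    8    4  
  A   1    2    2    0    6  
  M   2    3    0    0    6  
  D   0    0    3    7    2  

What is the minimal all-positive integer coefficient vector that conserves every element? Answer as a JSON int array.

J: 6·0+4·0+5·8 = 40 | 1·8+4·8 = 40
B: 6·1+4·2+5·2 = 24 | 1·8+4·4 = 24
A: 6·1+4·2+5·2 = 24 | 1·0+4·6 = 24
M: 6·2+4·3+5·0 = 24 | 1·0+4·6 = 24
D: 6·0+4·0+5·3 = 15 | 1·7+4·2 = 15
gcd(6,4,5,1,4) = 1

Coefficients: [6, 4, 5, 1, 4]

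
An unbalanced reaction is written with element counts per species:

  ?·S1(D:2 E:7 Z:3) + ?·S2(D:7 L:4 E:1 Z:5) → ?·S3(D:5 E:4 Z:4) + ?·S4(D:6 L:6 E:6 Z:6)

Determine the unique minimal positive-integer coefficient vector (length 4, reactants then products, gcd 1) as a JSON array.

D: 3·2+3·7 = 27 | 3·5+2·6 = 27
L: 3·0+3·4 = 12 | 3·0+2·6 = 12
E: 3·7+3·1 = 24 | 3·4+2·6 = 24
Z: 3·3+3·5 = 24 | 3·4+2·6 = 24
gcd(3,3,3,2) = 1

Coefficients: [3, 3, 3, 2]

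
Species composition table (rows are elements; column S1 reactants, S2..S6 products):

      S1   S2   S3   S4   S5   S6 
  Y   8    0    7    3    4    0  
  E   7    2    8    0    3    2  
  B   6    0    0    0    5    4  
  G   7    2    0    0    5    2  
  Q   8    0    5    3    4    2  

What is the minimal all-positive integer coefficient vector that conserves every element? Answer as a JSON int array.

Coefficients: [4, 3, 1, 3, 4, 1]

Y: 4·8 = 32 | 3·0+1·7+3·3+4·4+1·0 = 32
E: 4·7 = 28 | 3·2+1·8+3·0+4·3+1·2 = 28
B: 4·6 = 24 | 3·0+1·0+3·0+4·5+1·4 = 24
G: 4·7 = 28 | 3·2+1·0+3·0+4·5+1·2 = 28
Q: 4·8 = 32 | 3·0+1·5+3·3+4·4+1·2 = 32
gcd(4,3,1,3,4,1) = 1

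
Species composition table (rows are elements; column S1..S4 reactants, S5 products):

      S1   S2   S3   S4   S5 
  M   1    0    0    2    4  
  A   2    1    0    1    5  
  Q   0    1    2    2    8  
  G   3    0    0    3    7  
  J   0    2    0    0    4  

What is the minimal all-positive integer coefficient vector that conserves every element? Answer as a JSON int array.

M: 2·1+6·0+4·0+5·2 = 12 | 3·4 = 12
A: 2·2+6·1+4·0+5·1 = 15 | 3·5 = 15
Q: 2·0+6·1+4·2+5·2 = 24 | 3·8 = 24
G: 2·3+6·0+4·0+5·3 = 21 | 3·7 = 21
J: 2·0+6·2+4·0+5·0 = 12 | 3·4 = 12
gcd(2,6,4,5,3) = 1

Coefficients: [2, 6, 4, 5, 3]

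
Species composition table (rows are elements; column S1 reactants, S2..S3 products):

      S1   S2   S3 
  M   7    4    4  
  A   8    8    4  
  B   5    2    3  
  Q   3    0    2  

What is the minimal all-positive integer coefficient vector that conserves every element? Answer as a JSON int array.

Coefficients: [4, 1, 6]

M: 4·7 = 28 | 1·4+6·4 = 28
A: 4·8 = 32 | 1·8+6·4 = 32
B: 4·5 = 20 | 1·2+6·3 = 20
Q: 4·3 = 12 | 1·0+6·2 = 12
gcd(4,1,6) = 1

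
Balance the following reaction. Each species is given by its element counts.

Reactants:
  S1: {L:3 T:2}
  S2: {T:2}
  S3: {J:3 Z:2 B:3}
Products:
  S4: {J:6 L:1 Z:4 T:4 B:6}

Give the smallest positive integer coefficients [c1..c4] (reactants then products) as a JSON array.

J: 1·0+5·0+6·3 = 18 | 3·6 = 18
L: 1·3+5·0+6·0 = 3 | 3·1 = 3
Z: 1·0+5·0+6·2 = 12 | 3·4 = 12
T: 1·2+5·2+6·0 = 12 | 3·4 = 12
B: 1·0+5·0+6·3 = 18 | 3·6 = 18
gcd(1,5,6,3) = 1

Coefficients: [1, 5, 6, 3]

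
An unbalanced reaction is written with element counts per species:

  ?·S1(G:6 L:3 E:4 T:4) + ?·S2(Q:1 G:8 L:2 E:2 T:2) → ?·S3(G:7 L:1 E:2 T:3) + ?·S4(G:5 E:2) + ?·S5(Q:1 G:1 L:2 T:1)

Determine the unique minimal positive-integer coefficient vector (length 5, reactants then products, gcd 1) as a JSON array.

Coefficients: [1, 5, 3, 4, 5]

Q: 1·0+5·1 = 5 | 3·0+4·0+5·1 = 5
G: 1·6+5·8 = 46 | 3·7+4·5+5·1 = 46
L: 1·3+5·2 = 13 | 3·1+4·0+5·2 = 13
E: 1·4+5·2 = 14 | 3·2+4·2+5·0 = 14
T: 1·4+5·2 = 14 | 3·3+4·0+5·1 = 14
gcd(1,5,3,4,5) = 1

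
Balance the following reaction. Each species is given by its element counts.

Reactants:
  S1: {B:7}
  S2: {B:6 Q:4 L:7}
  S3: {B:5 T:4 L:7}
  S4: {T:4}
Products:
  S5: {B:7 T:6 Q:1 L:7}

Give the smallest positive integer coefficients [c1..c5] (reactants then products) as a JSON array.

Coefficients: [1, 1, 3, 3, 4]

B: 1·7+1·6+3·5+3·0 = 28 | 4·7 = 28
T: 1·0+1·0+3·4+3·4 = 24 | 4·6 = 24
Q: 1·0+1·4+3·0+3·0 = 4 | 4·1 = 4
L: 1·0+1·7+3·7+3·0 = 28 | 4·7 = 28
gcd(1,1,3,3,4) = 1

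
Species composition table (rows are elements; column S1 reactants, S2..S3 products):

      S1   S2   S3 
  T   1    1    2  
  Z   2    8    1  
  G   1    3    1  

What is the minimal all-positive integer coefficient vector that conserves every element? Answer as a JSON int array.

T: 5·1 = 5 | 1·1+2·2 = 5
Z: 5·2 = 10 | 1·8+2·1 = 10
G: 5·1 = 5 | 1·3+2·1 = 5
gcd(5,1,2) = 1

Coefficients: [5, 1, 2]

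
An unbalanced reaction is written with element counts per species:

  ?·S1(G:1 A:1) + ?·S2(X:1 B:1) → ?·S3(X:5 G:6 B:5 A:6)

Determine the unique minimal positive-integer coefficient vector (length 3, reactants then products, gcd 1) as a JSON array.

Coefficients: [6, 5, 1]

X: 6·0+5·1 = 5 | 1·5 = 5
G: 6·1+5·0 = 6 | 1·6 = 6
B: 6·0+5·1 = 5 | 1·5 = 5
A: 6·1+5·0 = 6 | 1·6 = 6
gcd(6,5,1) = 1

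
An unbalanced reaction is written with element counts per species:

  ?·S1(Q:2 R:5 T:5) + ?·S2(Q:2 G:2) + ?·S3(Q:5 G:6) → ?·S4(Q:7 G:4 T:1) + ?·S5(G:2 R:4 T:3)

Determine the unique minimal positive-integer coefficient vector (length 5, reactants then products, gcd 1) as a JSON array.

Q: 4·2+6·2+3·5 = 35 | 5·7+5·0 = 35
G: 4·0+6·2+3·6 = 30 | 5·4+5·2 = 30
R: 4·5+6·0+3·0 = 20 | 5·0+5·4 = 20
T: 4·5+6·0+3·0 = 20 | 5·1+5·3 = 20
gcd(4,6,3,5,5) = 1

Coefficients: [4, 6, 3, 5, 5]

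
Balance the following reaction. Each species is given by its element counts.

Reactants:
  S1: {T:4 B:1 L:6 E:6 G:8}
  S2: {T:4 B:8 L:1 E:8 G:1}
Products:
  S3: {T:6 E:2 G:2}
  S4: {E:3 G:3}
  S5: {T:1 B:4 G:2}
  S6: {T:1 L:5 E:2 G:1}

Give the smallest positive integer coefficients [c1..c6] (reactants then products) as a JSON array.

T: 4·4+1·4 = 20 | 2·6+6·0+3·1+5·1 = 20
B: 4·1+1·8 = 12 | 2·0+6·0+3·4+5·0 = 12
L: 4·6+1·1 = 25 | 2·0+6·0+3·0+5·5 = 25
E: 4·6+1·8 = 32 | 2·2+6·3+3·0+5·2 = 32
G: 4·8+1·1 = 33 | 2·2+6·3+3·2+5·1 = 33
gcd(4,1,2,6,3,5) = 1

Coefficients: [4, 1, 2, 6, 3, 5]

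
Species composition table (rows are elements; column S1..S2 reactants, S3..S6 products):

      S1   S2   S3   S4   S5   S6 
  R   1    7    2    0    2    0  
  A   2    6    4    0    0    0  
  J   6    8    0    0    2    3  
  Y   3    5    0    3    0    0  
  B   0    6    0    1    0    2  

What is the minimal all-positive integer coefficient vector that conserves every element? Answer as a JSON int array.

R: 1·1+3·7 = 22 | 5·2+6·0+6·2+6·0 = 22
A: 1·2+3·6 = 20 | 5·4+6·0+6·0+6·0 = 20
J: 1·6+3·8 = 30 | 5·0+6·0+6·2+6·3 = 30
Y: 1·3+3·5 = 18 | 5·0+6·3+6·0+6·0 = 18
B: 1·0+3·6 = 18 | 5·0+6·1+6·0+6·2 = 18
gcd(1,3,5,6,6,6) = 1

Coefficients: [1, 3, 5, 6, 6, 6]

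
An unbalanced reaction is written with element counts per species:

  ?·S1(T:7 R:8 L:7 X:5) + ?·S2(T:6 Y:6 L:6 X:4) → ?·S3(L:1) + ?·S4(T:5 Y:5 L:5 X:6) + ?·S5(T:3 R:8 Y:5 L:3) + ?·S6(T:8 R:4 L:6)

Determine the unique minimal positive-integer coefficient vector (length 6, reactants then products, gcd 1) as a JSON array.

Coefficients: [2, 5, 4, 5, 1, 2]

T: 2·7+5·6 = 44 | 4·0+5·5+1·3+2·8 = 44
R: 2·8+5·0 = 16 | 4·0+5·0+1·8+2·4 = 16
Y: 2·0+5·6 = 30 | 4·0+5·5+1·5+2·0 = 30
L: 2·7+5·6 = 44 | 4·1+5·5+1·3+2·6 = 44
X: 2·5+5·4 = 30 | 4·0+5·6+1·0+2·0 = 30
gcd(2,5,4,5,1,2) = 1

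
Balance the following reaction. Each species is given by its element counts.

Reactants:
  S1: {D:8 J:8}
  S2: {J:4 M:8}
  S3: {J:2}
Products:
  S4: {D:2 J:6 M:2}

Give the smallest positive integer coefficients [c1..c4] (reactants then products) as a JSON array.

Coefficients: [1, 1, 6, 4]

D: 1·8+1·0+6·0 = 8 | 4·2 = 8
J: 1·8+1·4+6·2 = 24 | 4·6 = 24
M: 1·0+1·8+6·0 = 8 | 4·2 = 8
gcd(1,1,6,4) = 1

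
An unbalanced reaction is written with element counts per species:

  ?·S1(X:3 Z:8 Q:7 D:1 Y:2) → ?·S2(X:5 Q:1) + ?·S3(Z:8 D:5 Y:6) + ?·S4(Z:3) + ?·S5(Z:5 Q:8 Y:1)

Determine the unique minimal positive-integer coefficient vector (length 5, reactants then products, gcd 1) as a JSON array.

Coefficients: [5, 3, 1, 4, 4]

X: 5·3 = 15 | 3·5+1·0+4·0+4·0 = 15
Z: 5·8 = 40 | 3·0+1·8+4·3+4·5 = 40
Q: 5·7 = 35 | 3·1+1·0+4·0+4·8 = 35
D: 5·1 = 5 | 3·0+1·5+4·0+4·0 = 5
Y: 5·2 = 10 | 3·0+1·6+4·0+4·1 = 10
gcd(5,3,1,4,4) = 1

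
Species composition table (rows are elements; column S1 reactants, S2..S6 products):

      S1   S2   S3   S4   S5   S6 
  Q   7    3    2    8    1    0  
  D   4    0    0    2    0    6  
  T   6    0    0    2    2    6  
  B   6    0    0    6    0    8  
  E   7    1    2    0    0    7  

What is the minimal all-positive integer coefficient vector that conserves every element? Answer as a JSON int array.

Coefficients: [5, 4, 5, 1, 5, 3]

Q: 5·7 = 35 | 4·3+5·2+1·8+5·1+3·0 = 35
D: 5·4 = 20 | 4·0+5·0+1·2+5·0+3·6 = 20
T: 5·6 = 30 | 4·0+5·0+1·2+5·2+3·6 = 30
B: 5·6 = 30 | 4·0+5·0+1·6+5·0+3·8 = 30
E: 5·7 = 35 | 4·1+5·2+1·0+5·0+3·7 = 35
gcd(5,4,5,1,5,3) = 1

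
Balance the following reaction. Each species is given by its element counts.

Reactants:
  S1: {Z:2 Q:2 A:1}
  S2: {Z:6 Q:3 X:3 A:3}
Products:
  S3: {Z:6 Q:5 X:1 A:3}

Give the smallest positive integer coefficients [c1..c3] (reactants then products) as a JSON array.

Z: 6·2+1·6 = 18 | 3·6 = 18
Q: 6·2+1·3 = 15 | 3·5 = 15
X: 6·0+1·3 = 3 | 3·1 = 3
A: 6·1+1·3 = 9 | 3·3 = 9
gcd(6,1,3) = 1

Coefficients: [6, 1, 3]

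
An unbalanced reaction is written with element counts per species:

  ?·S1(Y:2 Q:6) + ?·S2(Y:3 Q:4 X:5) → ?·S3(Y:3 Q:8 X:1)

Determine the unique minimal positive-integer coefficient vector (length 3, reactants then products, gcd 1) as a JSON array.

Coefficients: [6, 1, 5]

Y: 6·2+1·3 = 15 | 5·3 = 15
Q: 6·6+1·4 = 40 | 5·8 = 40
X: 6·0+1·5 = 5 | 5·1 = 5
gcd(6,1,5) = 1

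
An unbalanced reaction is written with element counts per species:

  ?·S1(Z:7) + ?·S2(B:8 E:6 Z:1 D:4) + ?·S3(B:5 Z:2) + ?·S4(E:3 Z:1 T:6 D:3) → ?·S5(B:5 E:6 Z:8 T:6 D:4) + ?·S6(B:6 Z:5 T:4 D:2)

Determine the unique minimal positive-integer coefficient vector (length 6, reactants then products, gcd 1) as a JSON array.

B: 4·0+1·8+6·5+6·0 = 38 | 4·5+3·6 = 38
E: 4·0+1·6+6·0+6·3 = 24 | 4·6+3·0 = 24
Z: 4·7+1·1+6·2+6·1 = 47 | 4·8+3·5 = 47
T: 4·0+1·0+6·0+6·6 = 36 | 4·6+3·4 = 36
D: 4·0+1·4+6·0+6·3 = 22 | 4·4+3·2 = 22
gcd(4,1,6,6,4,3) = 1

Coefficients: [4, 1, 6, 6, 4, 3]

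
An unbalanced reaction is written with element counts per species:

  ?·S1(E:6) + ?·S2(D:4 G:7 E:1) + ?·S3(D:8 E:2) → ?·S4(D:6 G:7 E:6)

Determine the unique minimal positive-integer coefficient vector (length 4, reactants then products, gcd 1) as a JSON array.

D: 3·0+4·4+1·8 = 24 | 4·6 = 24
G: 3·0+4·7+1·0 = 28 | 4·7 = 28
E: 3·6+4·1+1·2 = 24 | 4·6 = 24
gcd(3,4,1,4) = 1

Coefficients: [3, 4, 1, 4]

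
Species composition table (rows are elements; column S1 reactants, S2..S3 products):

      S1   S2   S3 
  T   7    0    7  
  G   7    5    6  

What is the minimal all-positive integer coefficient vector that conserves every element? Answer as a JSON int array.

T: 5·7 = 35 | 1·0+5·7 = 35
G: 5·7 = 35 | 1·5+5·6 = 35
gcd(5,1,5) = 1

Coefficients: [5, 1, 5]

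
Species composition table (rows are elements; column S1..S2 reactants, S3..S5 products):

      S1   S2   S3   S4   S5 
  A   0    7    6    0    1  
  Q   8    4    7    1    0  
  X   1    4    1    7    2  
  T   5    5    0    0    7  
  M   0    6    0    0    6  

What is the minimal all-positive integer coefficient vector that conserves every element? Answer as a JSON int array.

A: 2·0+5·7 = 35 | 5·6+1·0+5·1 = 35
Q: 2·8+5·4 = 36 | 5·7+1·1+5·0 = 36
X: 2·1+5·4 = 22 | 5·1+1·7+5·2 = 22
T: 2·5+5·5 = 35 | 5·0+1·0+5·7 = 35
M: 2·0+5·6 = 30 | 5·0+1·0+5·6 = 30
gcd(2,5,5,1,5) = 1

Coefficients: [2, 5, 5, 1, 5]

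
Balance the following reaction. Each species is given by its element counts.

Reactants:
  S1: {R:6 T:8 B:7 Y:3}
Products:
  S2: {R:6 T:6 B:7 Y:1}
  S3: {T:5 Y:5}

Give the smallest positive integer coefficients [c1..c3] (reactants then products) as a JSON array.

R: 5·6 = 30 | 5·6+2·0 = 30
T: 5·8 = 40 | 5·6+2·5 = 40
B: 5·7 = 35 | 5·7+2·0 = 35
Y: 5·3 = 15 | 5·1+2·5 = 15
gcd(5,5,2) = 1

Coefficients: [5, 5, 2]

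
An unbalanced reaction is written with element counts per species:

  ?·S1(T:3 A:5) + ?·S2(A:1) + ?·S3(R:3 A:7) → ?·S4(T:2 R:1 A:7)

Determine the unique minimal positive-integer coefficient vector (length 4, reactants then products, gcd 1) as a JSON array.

T: 2·3+4·0+1·0 = 6 | 3·2 = 6
R: 2·0+4·0+1·3 = 3 | 3·1 = 3
A: 2·5+4·1+1·7 = 21 | 3·7 = 21
gcd(2,4,1,3) = 1

Coefficients: [2, 4, 1, 3]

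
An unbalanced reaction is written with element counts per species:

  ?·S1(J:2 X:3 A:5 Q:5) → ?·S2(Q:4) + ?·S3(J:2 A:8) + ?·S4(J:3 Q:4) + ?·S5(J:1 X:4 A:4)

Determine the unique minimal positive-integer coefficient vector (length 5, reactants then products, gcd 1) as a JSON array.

J: 4·2 = 8 | 4·0+1·2+1·3+3·1 = 8
X: 4·3 = 12 | 4·0+1·0+1·0+3·4 = 12
A: 4·5 = 20 | 4·0+1·8+1·0+3·4 = 20
Q: 4·5 = 20 | 4·4+1·0+1·4+3·0 = 20
gcd(4,4,1,1,3) = 1

Coefficients: [4, 4, 1, 1, 3]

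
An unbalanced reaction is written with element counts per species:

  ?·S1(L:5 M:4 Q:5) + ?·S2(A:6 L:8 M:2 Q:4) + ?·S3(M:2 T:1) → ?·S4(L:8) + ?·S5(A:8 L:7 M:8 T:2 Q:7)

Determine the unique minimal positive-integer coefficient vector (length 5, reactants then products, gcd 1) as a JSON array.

A: 1·0+4·6+6·0 = 24 | 2·0+3·8 = 24
L: 1·5+4·8+6·0 = 37 | 2·8+3·7 = 37
M: 1·4+4·2+6·2 = 24 | 2·0+3·8 = 24
T: 1·0+4·0+6·1 = 6 | 2·0+3·2 = 6
Q: 1·5+4·4+6·0 = 21 | 2·0+3·7 = 21
gcd(1,4,6,2,3) = 1

Coefficients: [1, 4, 6, 2, 3]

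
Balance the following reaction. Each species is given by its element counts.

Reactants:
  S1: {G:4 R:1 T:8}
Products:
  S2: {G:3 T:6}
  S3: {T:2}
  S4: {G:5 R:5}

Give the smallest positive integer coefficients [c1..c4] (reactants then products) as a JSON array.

G: 5·4 = 20 | 5·3+5·0+1·5 = 20
R: 5·1 = 5 | 5·0+5·0+1·5 = 5
T: 5·8 = 40 | 5·6+5·2+1·0 = 40
gcd(5,5,5,1) = 1

Coefficients: [5, 5, 5, 1]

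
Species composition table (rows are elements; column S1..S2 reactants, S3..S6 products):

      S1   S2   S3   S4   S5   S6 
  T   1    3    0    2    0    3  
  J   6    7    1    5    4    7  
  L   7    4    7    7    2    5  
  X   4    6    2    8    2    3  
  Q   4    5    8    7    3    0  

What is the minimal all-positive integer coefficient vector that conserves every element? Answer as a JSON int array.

Coefficients: [6, 4, 1, 3, 5, 4]

T: 6·1+4·3 = 18 | 1·0+3·2+5·0+4·3 = 18
J: 6·6+4·7 = 64 | 1·1+3·5+5·4+4·7 = 64
L: 6·7+4·4 = 58 | 1·7+3·7+5·2+4·5 = 58
X: 6·4+4·6 = 48 | 1·2+3·8+5·2+4·3 = 48
Q: 6·4+4·5 = 44 | 1·8+3·7+5·3+4·0 = 44
gcd(6,4,1,3,5,4) = 1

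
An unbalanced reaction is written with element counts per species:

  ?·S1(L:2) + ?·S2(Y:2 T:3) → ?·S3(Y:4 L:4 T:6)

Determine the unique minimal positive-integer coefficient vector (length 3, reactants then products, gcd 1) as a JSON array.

Y: 2·0+2·2 = 4 | 1·4 = 4
L: 2·2+2·0 = 4 | 1·4 = 4
T: 2·0+2·3 = 6 | 1·6 = 6
gcd(2,2,1) = 1

Coefficients: [2, 2, 1]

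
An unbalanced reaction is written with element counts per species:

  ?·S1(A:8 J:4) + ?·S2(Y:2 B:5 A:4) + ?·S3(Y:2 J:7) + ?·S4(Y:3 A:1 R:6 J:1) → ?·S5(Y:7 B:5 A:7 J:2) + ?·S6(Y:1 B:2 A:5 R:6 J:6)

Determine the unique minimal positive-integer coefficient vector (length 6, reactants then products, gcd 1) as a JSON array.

Coefficients: [3, 6, 3, 5, 4, 5]

Y: 3·0+6·2+3·2+5·3 = 33 | 4·7+5·1 = 33
B: 3·0+6·5+3·0+5·0 = 30 | 4·5+5·2 = 30
A: 3·8+6·4+3·0+5·1 = 53 | 4·7+5·5 = 53
R: 3·0+6·0+3·0+5·6 = 30 | 4·0+5·6 = 30
J: 3·4+6·0+3·7+5·1 = 38 | 4·2+5·6 = 38
gcd(3,6,3,5,4,5) = 1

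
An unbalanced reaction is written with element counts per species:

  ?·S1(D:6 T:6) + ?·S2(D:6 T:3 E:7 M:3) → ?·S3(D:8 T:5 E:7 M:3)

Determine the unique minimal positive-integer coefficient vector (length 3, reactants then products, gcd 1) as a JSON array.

Coefficients: [1, 3, 3]

D: 1·6+3·6 = 24 | 3·8 = 24
T: 1·6+3·3 = 15 | 3·5 = 15
E: 1·0+3·7 = 21 | 3·7 = 21
M: 1·0+3·3 = 9 | 3·3 = 9
gcd(1,3,3) = 1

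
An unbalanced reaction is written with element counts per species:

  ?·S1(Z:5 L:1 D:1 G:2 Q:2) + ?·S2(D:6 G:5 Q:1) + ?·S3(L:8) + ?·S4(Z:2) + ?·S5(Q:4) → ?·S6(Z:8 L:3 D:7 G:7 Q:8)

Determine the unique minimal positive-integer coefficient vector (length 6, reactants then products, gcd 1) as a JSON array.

Coefficients: [4, 4, 1, 6, 5, 4]

Z: 4·5+4·0+1·0+6·2+5·0 = 32 | 4·8 = 32
L: 4·1+4·0+1·8+6·0+5·0 = 12 | 4·3 = 12
D: 4·1+4·6+1·0+6·0+5·0 = 28 | 4·7 = 28
G: 4·2+4·5+1·0+6·0+5·0 = 28 | 4·7 = 28
Q: 4·2+4·1+1·0+6·0+5·4 = 32 | 4·8 = 32
gcd(4,4,1,6,5,4) = 1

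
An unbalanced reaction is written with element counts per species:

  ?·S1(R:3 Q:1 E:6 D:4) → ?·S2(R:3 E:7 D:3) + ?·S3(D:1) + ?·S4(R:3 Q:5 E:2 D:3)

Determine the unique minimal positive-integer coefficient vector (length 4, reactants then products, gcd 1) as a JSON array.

R: 5·3 = 15 | 4·3+5·0+1·3 = 15
Q: 5·1 = 5 | 4·0+5·0+1·5 = 5
E: 5·6 = 30 | 4·7+5·0+1·2 = 30
D: 5·4 = 20 | 4·3+5·1+1·3 = 20
gcd(5,4,5,1) = 1

Coefficients: [5, 4, 5, 1]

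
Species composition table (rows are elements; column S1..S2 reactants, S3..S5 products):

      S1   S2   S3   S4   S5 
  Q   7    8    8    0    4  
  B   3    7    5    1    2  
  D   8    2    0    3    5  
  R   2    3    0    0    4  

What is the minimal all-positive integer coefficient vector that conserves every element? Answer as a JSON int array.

Coefficients: [4, 4, 5, 5, 5]

Q: 4·7+4·8 = 60 | 5·8+5·0+5·4 = 60
B: 4·3+4·7 = 40 | 5·5+5·1+5·2 = 40
D: 4·8+4·2 = 40 | 5·0+5·3+5·5 = 40
R: 4·2+4·3 = 20 | 5·0+5·0+5·4 = 20
gcd(4,4,5,5,5) = 1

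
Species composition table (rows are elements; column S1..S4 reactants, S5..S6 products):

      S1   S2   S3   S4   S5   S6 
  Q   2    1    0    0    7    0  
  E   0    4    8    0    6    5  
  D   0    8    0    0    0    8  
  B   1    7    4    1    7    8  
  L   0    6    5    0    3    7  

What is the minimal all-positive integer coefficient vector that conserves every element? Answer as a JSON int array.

Coefficients: [5, 4, 2, 5, 2, 4]

Q: 5·2+4·1+2·0+5·0 = 14 | 2·7+4·0 = 14
E: 5·0+4·4+2·8+5·0 = 32 | 2·6+4·5 = 32
D: 5·0+4·8+2·0+5·0 = 32 | 2·0+4·8 = 32
B: 5·1+4·7+2·4+5·1 = 46 | 2·7+4·8 = 46
L: 5·0+4·6+2·5+5·0 = 34 | 2·3+4·7 = 34
gcd(5,4,2,5,2,4) = 1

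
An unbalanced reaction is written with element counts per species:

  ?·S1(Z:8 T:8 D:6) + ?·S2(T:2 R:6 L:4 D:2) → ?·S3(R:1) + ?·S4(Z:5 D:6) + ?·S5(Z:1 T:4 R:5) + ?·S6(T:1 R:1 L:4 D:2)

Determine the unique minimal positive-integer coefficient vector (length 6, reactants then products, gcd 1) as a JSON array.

Coefficients: [1, 4, 5, 1, 3, 4]

Z: 1·8+4·0 = 8 | 5·0+1·5+3·1+4·0 = 8
T: 1·8+4·2 = 16 | 5·0+1·0+3·4+4·1 = 16
R: 1·0+4·6 = 24 | 5·1+1·0+3·5+4·1 = 24
L: 1·0+4·4 = 16 | 5·0+1·0+3·0+4·4 = 16
D: 1·6+4·2 = 14 | 5·0+1·6+3·0+4·2 = 14
gcd(1,4,5,1,3,4) = 1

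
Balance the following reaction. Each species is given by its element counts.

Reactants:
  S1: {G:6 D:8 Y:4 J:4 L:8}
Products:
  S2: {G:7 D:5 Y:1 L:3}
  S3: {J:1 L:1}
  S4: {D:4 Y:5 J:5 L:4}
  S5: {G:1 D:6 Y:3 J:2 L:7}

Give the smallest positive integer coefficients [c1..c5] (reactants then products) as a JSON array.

Coefficients: [5, 4, 6, 2, 2]

G: 5·6 = 30 | 4·7+6·0+2·0+2·1 = 30
D: 5·8 = 40 | 4·5+6·0+2·4+2·6 = 40
Y: 5·4 = 20 | 4·1+6·0+2·5+2·3 = 20
J: 5·4 = 20 | 4·0+6·1+2·5+2·2 = 20
L: 5·8 = 40 | 4·3+6·1+2·4+2·7 = 40
gcd(5,4,6,2,2) = 1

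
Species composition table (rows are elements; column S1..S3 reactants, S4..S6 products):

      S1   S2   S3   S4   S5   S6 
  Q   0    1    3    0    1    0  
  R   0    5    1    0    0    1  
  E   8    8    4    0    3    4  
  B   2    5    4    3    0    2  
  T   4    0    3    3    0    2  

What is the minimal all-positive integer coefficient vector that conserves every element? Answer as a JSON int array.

Q: 3·0+1·1+1·3 = 4 | 1·0+4·1+6·0 = 4
R: 3·0+1·5+1·1 = 6 | 1·0+4·0+6·1 = 6
E: 3·8+1·8+1·4 = 36 | 1·0+4·3+6·4 = 36
B: 3·2+1·5+1·4 = 15 | 1·3+4·0+6·2 = 15
T: 3·4+1·0+1·3 = 15 | 1·3+4·0+6·2 = 15
gcd(3,1,1,1,4,6) = 1

Coefficients: [3, 1, 1, 1, 4, 6]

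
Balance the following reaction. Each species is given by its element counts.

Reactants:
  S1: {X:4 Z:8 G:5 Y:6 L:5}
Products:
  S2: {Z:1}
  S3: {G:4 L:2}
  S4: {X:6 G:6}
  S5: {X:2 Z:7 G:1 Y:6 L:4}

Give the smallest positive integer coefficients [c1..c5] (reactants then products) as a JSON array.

Coefficients: [6, 6, 3, 2, 6]

X: 6·4 = 24 | 6·0+3·0+2·6+6·2 = 24
Z: 6·8 = 48 | 6·1+3·0+2·0+6·7 = 48
G: 6·5 = 30 | 6·0+3·4+2·6+6·1 = 30
Y: 6·6 = 36 | 6·0+3·0+2·0+6·6 = 36
L: 6·5 = 30 | 6·0+3·2+2·0+6·4 = 30
gcd(6,6,3,2,6) = 1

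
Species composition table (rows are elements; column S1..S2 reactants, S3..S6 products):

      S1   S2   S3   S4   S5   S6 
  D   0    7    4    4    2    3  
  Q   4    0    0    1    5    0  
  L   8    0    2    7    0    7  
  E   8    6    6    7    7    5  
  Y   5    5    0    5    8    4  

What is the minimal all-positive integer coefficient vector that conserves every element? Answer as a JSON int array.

D: 6·0+6·7 = 42 | 3·4+4·4+4·2+2·3 = 42
Q: 6·4+6·0 = 24 | 3·0+4·1+4·5+2·0 = 24
L: 6·8+6·0 = 48 | 3·2+4·7+4·0+2·7 = 48
E: 6·8+6·6 = 84 | 3·6+4·7+4·7+2·5 = 84
Y: 6·5+6·5 = 60 | 3·0+4·5+4·8+2·4 = 60
gcd(6,6,3,4,4,2) = 1

Coefficients: [6, 6, 3, 4, 4, 2]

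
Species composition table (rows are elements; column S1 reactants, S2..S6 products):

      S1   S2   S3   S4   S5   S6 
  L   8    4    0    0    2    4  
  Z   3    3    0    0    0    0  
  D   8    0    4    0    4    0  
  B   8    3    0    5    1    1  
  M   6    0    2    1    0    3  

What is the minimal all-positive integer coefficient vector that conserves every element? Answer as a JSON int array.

L: 4·8 = 32 | 4·4+6·0+3·0+2·2+3·4 = 32
Z: 4·3 = 12 | 4·3+6·0+3·0+2·0+3·0 = 12
D: 4·8 = 32 | 4·0+6·4+3·0+2·4+3·0 = 32
B: 4·8 = 32 | 4·3+6·0+3·5+2·1+3·1 = 32
M: 4·6 = 24 | 4·0+6·2+3·1+2·0+3·3 = 24
gcd(4,4,6,3,2,3) = 1

Coefficients: [4, 4, 6, 3, 2, 3]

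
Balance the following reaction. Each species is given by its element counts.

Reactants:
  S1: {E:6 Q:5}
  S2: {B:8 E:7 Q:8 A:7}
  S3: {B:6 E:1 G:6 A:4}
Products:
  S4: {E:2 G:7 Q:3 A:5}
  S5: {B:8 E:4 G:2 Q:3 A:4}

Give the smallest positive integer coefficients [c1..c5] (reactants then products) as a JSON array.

B: 1·0+2·8+4·6 = 40 | 2·0+5·8 = 40
E: 1·6+2·7+4·1 = 24 | 2·2+5·4 = 24
G: 1·0+2·0+4·6 = 24 | 2·7+5·2 = 24
Q: 1·5+2·8+4·0 = 21 | 2·3+5·3 = 21
A: 1·0+2·7+4·4 = 30 | 2·5+5·4 = 30
gcd(1,2,4,2,5) = 1

Coefficients: [1, 2, 4, 2, 5]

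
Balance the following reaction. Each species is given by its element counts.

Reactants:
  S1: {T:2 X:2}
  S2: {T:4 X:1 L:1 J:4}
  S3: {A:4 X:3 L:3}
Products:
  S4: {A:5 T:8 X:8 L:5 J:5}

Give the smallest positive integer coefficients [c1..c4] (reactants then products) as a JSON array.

A: 6·0+5·0+5·4 = 20 | 4·5 = 20
T: 6·2+5·4+5·0 = 32 | 4·8 = 32
X: 6·2+5·1+5·3 = 32 | 4·8 = 32
L: 6·0+5·1+5·3 = 20 | 4·5 = 20
J: 6·0+5·4+5·0 = 20 | 4·5 = 20
gcd(6,5,5,4) = 1

Coefficients: [6, 5, 5, 4]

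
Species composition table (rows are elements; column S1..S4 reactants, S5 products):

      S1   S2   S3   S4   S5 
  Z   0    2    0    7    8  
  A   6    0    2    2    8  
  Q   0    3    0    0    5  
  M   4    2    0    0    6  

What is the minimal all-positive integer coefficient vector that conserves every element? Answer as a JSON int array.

Coefficients: [2, 5, 4, 2, 3]

Z: 2·0+5·2+4·0+2·7 = 24 | 3·8 = 24
A: 2·6+5·0+4·2+2·2 = 24 | 3·8 = 24
Q: 2·0+5·3+4·0+2·0 = 15 | 3·5 = 15
M: 2·4+5·2+4·0+2·0 = 18 | 3·6 = 18
gcd(2,5,4,2,3) = 1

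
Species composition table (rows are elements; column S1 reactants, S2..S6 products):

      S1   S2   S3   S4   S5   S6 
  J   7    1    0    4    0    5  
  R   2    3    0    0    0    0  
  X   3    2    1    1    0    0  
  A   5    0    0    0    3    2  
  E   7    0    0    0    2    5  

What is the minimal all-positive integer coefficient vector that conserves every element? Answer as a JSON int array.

J: 3·7 = 21 | 2·1+4·0+1·4+3·0+3·5 = 21
R: 3·2 = 6 | 2·3+4·0+1·0+3·0+3·0 = 6
X: 3·3 = 9 | 2·2+4·1+1·1+3·0+3·0 = 9
A: 3·5 = 15 | 2·0+4·0+1·0+3·3+3·2 = 15
E: 3·7 = 21 | 2·0+4·0+1·0+3·2+3·5 = 21
gcd(3,2,4,1,3,3) = 1

Coefficients: [3, 2, 4, 1, 3, 3]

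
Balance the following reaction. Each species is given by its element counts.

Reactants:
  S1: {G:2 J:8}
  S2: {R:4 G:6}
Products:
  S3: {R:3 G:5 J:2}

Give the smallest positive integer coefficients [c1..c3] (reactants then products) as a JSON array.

Coefficients: [1, 3, 4]

R: 1·0+3·4 = 12 | 4·3 = 12
G: 1·2+3·6 = 20 | 4·5 = 20
J: 1·8+3·0 = 8 | 4·2 = 8
gcd(1,3,4) = 1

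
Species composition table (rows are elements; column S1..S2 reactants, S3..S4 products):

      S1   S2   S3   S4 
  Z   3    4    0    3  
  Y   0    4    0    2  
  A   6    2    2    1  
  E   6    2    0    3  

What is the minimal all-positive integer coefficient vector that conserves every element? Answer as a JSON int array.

Coefficients: [2, 3, 6, 6]

Z: 2·3+3·4 = 18 | 6·0+6·3 = 18
Y: 2·0+3·4 = 12 | 6·0+6·2 = 12
A: 2·6+3·2 = 18 | 6·2+6·1 = 18
E: 2·6+3·2 = 18 | 6·0+6·3 = 18
gcd(2,3,6,6) = 1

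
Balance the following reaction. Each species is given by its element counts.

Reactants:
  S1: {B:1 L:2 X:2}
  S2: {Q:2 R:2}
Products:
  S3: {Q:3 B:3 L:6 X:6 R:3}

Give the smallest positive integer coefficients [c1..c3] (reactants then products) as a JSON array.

Q: 6·0+3·2 = 6 | 2·3 = 6
B: 6·1+3·0 = 6 | 2·3 = 6
L: 6·2+3·0 = 12 | 2·6 = 12
X: 6·2+3·0 = 12 | 2·6 = 12
R: 6·0+3·2 = 6 | 2·3 = 6
gcd(6,3,2) = 1

Coefficients: [6, 3, 2]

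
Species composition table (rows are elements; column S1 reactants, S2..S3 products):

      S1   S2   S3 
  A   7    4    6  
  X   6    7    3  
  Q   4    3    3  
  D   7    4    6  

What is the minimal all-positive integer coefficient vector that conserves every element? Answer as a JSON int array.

A: 6·7 = 42 | 3·4+5·6 = 42
X: 6·6 = 36 | 3·7+5·3 = 36
Q: 6·4 = 24 | 3·3+5·3 = 24
D: 6·7 = 42 | 3·4+5·6 = 42
gcd(6,3,5) = 1

Coefficients: [6, 3, 5]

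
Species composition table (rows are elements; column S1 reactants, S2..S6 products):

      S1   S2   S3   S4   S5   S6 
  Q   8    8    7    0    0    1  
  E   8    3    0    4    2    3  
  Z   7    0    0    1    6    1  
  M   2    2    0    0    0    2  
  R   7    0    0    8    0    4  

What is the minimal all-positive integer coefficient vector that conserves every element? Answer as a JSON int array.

Q: 4·8 = 32 | 3·8+1·7+3·0+4·0+1·1 = 32
E: 4·8 = 32 | 3·3+1·0+3·4+4·2+1·3 = 32
Z: 4·7 = 28 | 3·0+1·0+3·1+4·6+1·1 = 28
M: 4·2 = 8 | 3·2+1·0+3·0+4·0+1·2 = 8
R: 4·7 = 28 | 3·0+1·0+3·8+4·0+1·4 = 28
gcd(4,3,1,3,4,1) = 1

Coefficients: [4, 3, 1, 3, 4, 1]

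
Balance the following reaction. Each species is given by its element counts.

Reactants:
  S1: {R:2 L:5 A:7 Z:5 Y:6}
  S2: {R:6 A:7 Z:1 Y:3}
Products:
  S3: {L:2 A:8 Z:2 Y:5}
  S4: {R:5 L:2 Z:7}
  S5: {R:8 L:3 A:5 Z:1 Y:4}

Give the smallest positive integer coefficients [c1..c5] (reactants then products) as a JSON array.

R: 5·2+4·6 = 34 | 6·0+2·5+3·8 = 34
L: 5·5+4·0 = 25 | 6·2+2·2+3·3 = 25
A: 5·7+4·7 = 63 | 6·8+2·0+3·5 = 63
Z: 5·5+4·1 = 29 | 6·2+2·7+3·1 = 29
Y: 5·6+4·3 = 42 | 6·5+2·0+3·4 = 42
gcd(5,4,6,2,3) = 1

Coefficients: [5, 4, 6, 2, 3]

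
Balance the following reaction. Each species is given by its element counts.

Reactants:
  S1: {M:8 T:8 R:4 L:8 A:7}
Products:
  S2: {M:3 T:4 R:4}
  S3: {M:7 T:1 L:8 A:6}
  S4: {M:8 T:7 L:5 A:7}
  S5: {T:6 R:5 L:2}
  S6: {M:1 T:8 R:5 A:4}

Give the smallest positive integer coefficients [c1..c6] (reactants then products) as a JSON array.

M: 6·8 = 48 | 1·3+4·7+2·8+3·0+1·1 = 48
T: 6·8 = 48 | 1·4+4·1+2·7+3·6+1·8 = 48
R: 6·4 = 24 | 1·4+4·0+2·0+3·5+1·5 = 24
L: 6·8 = 48 | 1·0+4·8+2·5+3·2+1·0 = 48
A: 6·7 = 42 | 1·0+4·6+2·7+3·0+1·4 = 42
gcd(6,1,4,2,3,1) = 1

Coefficients: [6, 1, 4, 2, 3, 1]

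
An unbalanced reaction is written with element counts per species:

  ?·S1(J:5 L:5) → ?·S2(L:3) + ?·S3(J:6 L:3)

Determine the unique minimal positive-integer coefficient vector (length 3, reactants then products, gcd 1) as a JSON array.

Coefficients: [6, 5, 5]

J: 6·5 = 30 | 5·0+5·6 = 30
L: 6·5 = 30 | 5·3+5·3 = 30
gcd(6,5,5) = 1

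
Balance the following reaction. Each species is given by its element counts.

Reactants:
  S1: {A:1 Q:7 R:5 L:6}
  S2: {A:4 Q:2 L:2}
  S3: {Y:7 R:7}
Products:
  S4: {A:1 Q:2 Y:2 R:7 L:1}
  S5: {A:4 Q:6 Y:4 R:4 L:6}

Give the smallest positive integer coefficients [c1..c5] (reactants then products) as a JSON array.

A: 4·1+5·4+4·0 = 24 | 4·1+5·4 = 24
Q: 4·7+5·2+4·0 = 38 | 4·2+5·6 = 38
Y: 4·0+5·0+4·7 = 28 | 4·2+5·4 = 28
R: 4·5+5·0+4·7 = 48 | 4·7+5·4 = 48
L: 4·6+5·2+4·0 = 34 | 4·1+5·6 = 34
gcd(4,5,4,4,5) = 1

Coefficients: [4, 5, 4, 4, 5]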